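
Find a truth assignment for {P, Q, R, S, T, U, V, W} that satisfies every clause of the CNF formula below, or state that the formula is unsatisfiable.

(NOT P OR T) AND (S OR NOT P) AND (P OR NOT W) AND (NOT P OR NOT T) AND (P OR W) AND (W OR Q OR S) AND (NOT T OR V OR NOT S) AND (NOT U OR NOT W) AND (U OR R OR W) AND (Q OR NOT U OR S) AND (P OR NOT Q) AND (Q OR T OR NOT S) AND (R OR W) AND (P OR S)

Try P = false.
Unit clause (NOT W) forces W = false.
But (W) is also a unit clause — contradiction.
Backtrack on P: now try P = true.
Unit clause (T) forces T = true.
But (NOT T) is also a unit clause — contradiction.
Neither P = true nor P = false works.

UNSATISFIABLE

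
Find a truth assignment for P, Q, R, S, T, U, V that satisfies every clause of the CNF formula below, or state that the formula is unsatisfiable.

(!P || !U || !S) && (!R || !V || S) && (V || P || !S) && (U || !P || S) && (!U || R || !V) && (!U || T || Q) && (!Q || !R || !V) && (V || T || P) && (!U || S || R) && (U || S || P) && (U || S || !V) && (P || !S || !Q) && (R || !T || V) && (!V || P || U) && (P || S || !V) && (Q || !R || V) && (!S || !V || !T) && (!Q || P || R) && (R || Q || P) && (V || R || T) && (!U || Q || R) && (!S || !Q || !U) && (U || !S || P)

P ↦ true; Q ↦ true; R ↦ true; S ↦ false; T ↦ true; U ↦ true; V ↦ false

Branch on P: set P = true.
Branch on U: set U = true.
From the singleton clause (!S), S = false.
From the singleton clause (R), R = true.
From the singleton clause (!V), V = false.
From the singleton clause (Q), Q = true.
No clause remains; T is free.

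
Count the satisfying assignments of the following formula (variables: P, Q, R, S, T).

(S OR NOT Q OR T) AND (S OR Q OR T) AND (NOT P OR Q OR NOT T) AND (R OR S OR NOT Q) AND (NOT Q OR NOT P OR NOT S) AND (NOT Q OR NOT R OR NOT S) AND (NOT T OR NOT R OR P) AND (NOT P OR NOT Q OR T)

There are 2^5 = 32 truth assignments over (P, Q, R, S, T).
Split on T. With T = true, the clauses containing T are satisfied and NOT T drops from the rest; 4 of the 2^4 = 16 assignments to the other variables satisfy what remains.
With T = false, by the same count on the reduced clause set, 5 assignments work.
(One model: P=F, Q=F, R=F, S=F, T=T.)
Total: 4 + 5 = 9.

9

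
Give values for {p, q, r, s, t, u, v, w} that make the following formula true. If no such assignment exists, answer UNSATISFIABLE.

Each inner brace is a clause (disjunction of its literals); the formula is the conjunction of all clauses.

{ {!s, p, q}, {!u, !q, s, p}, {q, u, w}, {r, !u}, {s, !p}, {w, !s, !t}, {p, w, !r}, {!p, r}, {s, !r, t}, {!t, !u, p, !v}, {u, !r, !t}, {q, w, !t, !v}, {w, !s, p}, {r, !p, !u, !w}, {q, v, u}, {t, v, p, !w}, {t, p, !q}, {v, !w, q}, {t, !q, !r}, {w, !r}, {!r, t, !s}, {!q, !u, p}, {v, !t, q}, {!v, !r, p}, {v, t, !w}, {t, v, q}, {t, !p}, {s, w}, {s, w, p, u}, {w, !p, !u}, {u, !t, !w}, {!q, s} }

Branch on r: set r = false.
(!u) alone gives u = false.
(!p) alone gives p = false.
Branch on s: set s = false.
(w) alone gives w = true.
(!t) alone gives t = false.
(v) alone gives v = true.
(!q) alone gives q = false.
This assignment satisfies each clause.

p=false,  q=false,  r=false,  s=false,  t=false,  u=false,  v=true,  w=true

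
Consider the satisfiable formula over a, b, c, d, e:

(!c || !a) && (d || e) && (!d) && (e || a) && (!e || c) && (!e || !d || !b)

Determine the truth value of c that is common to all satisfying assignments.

True

Suppose c = false.
From the singleton clause (!d), d = false.
From the singleton clause (e), e = true.
That conflicts with the unit clause (!e).
So every satisfying assignment has c = True.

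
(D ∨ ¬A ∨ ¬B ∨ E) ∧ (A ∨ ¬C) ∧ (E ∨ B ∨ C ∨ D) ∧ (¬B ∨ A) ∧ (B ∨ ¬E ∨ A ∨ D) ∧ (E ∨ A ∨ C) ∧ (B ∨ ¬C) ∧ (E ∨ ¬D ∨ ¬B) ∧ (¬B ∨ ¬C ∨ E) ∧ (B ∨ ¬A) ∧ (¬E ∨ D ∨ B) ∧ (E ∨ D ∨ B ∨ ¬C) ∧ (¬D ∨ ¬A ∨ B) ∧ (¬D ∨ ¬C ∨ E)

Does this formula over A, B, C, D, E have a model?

Try A = False.
The clause (¬C) is unit, so C = False.
The clause (¬B) is unit, so B = False.
The clause (E) is unit, so E = True.
The clause (D) is unit, so D = True.
This assignment satisfies each clause.
A satisfying assignment: A ↦ False, B ↦ False, C ↦ False, D ↦ True, E ↦ True.

Yes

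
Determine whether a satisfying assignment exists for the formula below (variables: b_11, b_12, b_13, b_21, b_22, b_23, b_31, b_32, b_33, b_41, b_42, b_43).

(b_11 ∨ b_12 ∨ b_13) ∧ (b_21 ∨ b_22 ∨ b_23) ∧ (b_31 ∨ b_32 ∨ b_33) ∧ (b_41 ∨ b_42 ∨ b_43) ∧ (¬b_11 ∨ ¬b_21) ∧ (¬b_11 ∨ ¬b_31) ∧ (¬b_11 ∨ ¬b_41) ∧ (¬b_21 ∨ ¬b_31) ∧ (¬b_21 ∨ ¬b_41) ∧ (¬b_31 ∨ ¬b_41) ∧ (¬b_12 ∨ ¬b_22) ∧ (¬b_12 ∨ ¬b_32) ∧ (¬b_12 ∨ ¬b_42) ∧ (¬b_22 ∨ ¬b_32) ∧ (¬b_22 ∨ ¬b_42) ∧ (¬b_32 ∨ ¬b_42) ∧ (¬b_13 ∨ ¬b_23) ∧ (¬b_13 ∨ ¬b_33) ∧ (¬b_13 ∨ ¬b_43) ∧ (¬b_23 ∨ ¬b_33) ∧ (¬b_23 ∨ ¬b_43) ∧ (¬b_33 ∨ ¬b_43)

No, unsatisfiable

Suppose b_11 = False.
Suppose b_12 = True.
Unit clause (¬b_22) forces b_22 = False.
Unit clause (¬b_32) forces b_32 = False.
Unit clause (¬b_42) forces b_42 = False.
Suppose b_21 = True.
Unit clause (¬b_31) forces b_31 = False.
Unit clause (b_33) forces b_33 = True.
Unit clause (¬b_41) forces b_41 = False.
Unit clause (b_43) forces b_43 = True.
But (¬b_43) is also a unit clause — contradiction.
So b_21 must be the other value — set b_21 = False.
Unit clause (b_23) forces b_23 = True.
Unit clause (¬b_13) forces b_13 = False.
Unit clause (¬b_33) forces b_33 = False.
Unit clause (b_31) forces b_31 = True.
Unit clause (¬b_41) forces b_41 = False.
Unit clause (b_43) forces b_43 = True.
But (¬b_43) is also a unit clause — contradiction.
Either choice for b_21 ends in contradiction.
So b_12 must be the other value — set b_12 = False.
Unit clause (b_13) forces b_13 = True.
Unit clause (¬b_23) forces b_23 = False.
Unit clause (¬b_33) forces b_33 = False.
Unit clause (¬b_43) forces b_43 = False.
Suppose b_21 = True.
Unit clause (¬b_31) forces b_31 = False.
Unit clause (b_32) forces b_32 = True.
Unit clause (¬b_41) forces b_41 = False.
Unit clause (b_42) forces b_42 = True.
But (¬b_42) is also a unit clause — contradiction.
So b_21 must be the other value — set b_21 = False.
Unit clause (b_22) forces b_22 = True.
Unit clause (¬b_32) forces b_32 = False.
Unit clause (b_31) forces b_31 = True.
Unit clause (¬b_41) forces b_41 = False.
Unit clause (b_42) forces b_42 = True.
But (¬b_42) is also a unit clause — contradiction.
Either choice for b_21 ends in contradiction.
Either choice for b_12 ends in contradiction.
So b_11 must be the other value — set b_11 = True.
Unit clause (¬b_21) forces b_21 = False.
Unit clause (¬b_31) forces b_31 = False.
Unit clause (¬b_41) forces b_41 = False.
Suppose b_22 = True.
Unit clause (¬b_12) forces b_12 = False.
Unit clause (¬b_32) forces b_32 = False.
Unit clause (b_33) forces b_33 = True.
Unit clause (¬b_42) forces b_42 = False.
Unit clause (b_43) forces b_43 = True.
But (¬b_43) is also a unit clause — contradiction.
So b_22 must be the other value — set b_22 = False.
Unit clause (b_23) forces b_23 = True.
Unit clause (¬b_13) forces b_13 = False.
Unit clause (¬b_33) forces b_33 = False.
Unit clause (b_32) forces b_32 = True.
Unit clause (¬b_12) forces b_12 = False.
Unit clause (¬b_42) forces b_42 = False.
Unit clause (b_43) forces b_43 = True.
But (¬b_43) is also a unit clause — contradiction.
Either choice for b_22 ends in contradiction.
Either choice for b_11 ends in contradiction.
No assignment satisfies every clause.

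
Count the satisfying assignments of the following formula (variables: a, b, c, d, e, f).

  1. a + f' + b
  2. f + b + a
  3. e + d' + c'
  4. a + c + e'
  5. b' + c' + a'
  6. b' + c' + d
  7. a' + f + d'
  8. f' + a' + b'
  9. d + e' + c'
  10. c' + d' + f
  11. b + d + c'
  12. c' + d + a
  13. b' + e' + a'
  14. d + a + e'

13

There are 2^6 = 64 truth assignments over (a, b, c, d, e, f).
Split on e. With e = 1, the clauses containing e are satisfied and e' drops from the rest; 5 of the 2^5 = 32 assignments to the other variables satisfy what remains.
With e = 0, by the same count on the reduced clause set, 8 assignments work.
(One model: a=F, b=T, c=F, d=F, e=F, f=F.)
Total: 5 + 8 = 13.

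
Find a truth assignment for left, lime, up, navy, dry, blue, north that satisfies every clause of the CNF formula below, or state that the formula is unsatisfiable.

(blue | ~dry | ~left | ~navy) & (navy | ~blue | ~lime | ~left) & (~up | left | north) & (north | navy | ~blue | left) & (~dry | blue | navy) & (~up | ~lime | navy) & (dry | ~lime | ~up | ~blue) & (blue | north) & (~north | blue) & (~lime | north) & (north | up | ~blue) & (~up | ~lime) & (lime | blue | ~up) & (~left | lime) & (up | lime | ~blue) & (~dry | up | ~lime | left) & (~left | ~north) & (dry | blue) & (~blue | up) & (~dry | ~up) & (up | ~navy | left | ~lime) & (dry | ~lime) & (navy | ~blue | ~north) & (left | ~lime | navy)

Case blue = 1:
The clause (up) is unit, so up = 1.
The clause (~lime) is unit, so lime = 0.
The clause (~left) is unit, so left = 0.
The clause (north) is unit, so north = 1.
The clause (~dry) is unit, so dry = 0.
The clause (navy) is unit, so navy = 1.
Every clause now holds.

left=0; lime=0; up=1; navy=1; dry=0; blue=1; north=1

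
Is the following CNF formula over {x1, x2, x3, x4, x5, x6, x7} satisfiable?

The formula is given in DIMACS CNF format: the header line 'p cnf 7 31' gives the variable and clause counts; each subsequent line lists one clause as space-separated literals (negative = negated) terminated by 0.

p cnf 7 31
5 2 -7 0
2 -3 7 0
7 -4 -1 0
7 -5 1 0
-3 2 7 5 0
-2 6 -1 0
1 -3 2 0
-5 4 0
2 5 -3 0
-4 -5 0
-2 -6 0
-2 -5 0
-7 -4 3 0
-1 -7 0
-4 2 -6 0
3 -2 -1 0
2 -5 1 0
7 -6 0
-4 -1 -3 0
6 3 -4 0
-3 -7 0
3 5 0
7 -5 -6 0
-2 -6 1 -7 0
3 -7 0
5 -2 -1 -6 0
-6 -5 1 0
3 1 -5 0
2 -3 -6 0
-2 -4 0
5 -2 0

No

Case x5 = False:
(x3) alone gives x3 = True.
(x2) alone gives x2 = True.
But (¬x2) is also a unit clause — contradiction.
That branch fails; take x5 = True instead.
(x4) alone gives x4 = True.
But (¬x4) is also a unit clause — contradiction.
Both values of x5 lead to a conflict.
No assignment satisfies every clause.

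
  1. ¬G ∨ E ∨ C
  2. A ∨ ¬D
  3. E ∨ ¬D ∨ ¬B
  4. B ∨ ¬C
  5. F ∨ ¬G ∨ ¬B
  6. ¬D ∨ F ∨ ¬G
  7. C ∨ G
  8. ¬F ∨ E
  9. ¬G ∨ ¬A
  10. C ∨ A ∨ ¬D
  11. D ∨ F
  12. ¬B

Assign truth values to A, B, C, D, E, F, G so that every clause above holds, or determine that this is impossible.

A=False, B=False, C=False, D=False, E=True, F=True, G=True

The clause (¬B) is unit, so B = False.
The clause (¬C) is unit, so C = False.
The clause (G) is unit, so G = True.
The clause (E) is unit, so E = True.
The clause (¬A) is unit, so A = False.
The clause (¬D) is unit, so D = False.
The clause (F) is unit, so F = True.
Every clause now holds.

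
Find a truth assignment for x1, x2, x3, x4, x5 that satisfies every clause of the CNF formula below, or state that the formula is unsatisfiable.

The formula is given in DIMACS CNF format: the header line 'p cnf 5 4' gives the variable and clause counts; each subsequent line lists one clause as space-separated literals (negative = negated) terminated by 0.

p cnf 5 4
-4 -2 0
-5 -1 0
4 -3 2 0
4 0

The clause (x4) is unit, so x4 = True.
The clause (¬x2) is unit, so x2 = False.
Try x5 = False.
Every clause is now satisfied; x1, x3 are unconstrained.

x1=False, x2=False, x3=True, x4=True, x5=False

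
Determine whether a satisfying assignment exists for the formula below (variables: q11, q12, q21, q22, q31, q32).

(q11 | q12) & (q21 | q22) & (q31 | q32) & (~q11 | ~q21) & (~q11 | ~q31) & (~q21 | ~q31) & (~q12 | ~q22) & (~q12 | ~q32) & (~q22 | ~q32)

Case q11 = 1:
Unit clause (~q21) forces q21 = 0.
Unit clause (q22) forces q22 = 1.
Unit clause (~q31) forces q31 = 0.
Unit clause (q32) forces q32 = 1.
But (~q32) is also a unit clause — contradiction.
That branch fails; take q11 = 0 instead.
Unit clause (q12) forces q12 = 1.
Unit clause (~q22) forces q22 = 0.
Unit clause (q21) forces q21 = 1.
Unit clause (~q31) forces q31 = 0.
Unit clause (q32) forces q32 = 1.
But (~q32) is also a unit clause — contradiction.
Neither q11 = 1 nor q11 = 0 works.
No assignment satisfies every clause.

No, unsatisfiable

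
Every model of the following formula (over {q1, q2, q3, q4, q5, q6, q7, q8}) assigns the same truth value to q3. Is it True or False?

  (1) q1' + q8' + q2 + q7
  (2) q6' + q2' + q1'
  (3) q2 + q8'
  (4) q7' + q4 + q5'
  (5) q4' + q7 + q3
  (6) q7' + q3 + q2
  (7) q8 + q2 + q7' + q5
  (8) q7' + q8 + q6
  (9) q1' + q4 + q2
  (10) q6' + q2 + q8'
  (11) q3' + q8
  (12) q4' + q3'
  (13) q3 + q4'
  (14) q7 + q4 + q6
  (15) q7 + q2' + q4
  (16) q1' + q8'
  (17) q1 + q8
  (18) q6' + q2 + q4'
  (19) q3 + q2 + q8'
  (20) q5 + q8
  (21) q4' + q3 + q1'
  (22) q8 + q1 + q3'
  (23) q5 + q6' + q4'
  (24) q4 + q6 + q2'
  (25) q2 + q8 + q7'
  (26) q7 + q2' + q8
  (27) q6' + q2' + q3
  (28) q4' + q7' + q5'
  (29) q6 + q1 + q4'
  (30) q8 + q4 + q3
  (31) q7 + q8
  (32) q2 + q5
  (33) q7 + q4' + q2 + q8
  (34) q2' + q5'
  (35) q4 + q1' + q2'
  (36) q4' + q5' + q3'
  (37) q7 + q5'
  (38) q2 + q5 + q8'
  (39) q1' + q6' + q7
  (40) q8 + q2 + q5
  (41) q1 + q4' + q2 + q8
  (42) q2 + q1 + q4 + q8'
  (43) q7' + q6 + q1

True

Suppose q3 = 0.
(q4') alone gives q4 = 0.
(q8) alone gives q8 = 1.
(q2) alone gives q2 = 1.
(q7) alone gives q7 = 1.
(q5') alone gives q5 = 0.
(q1') alone gives q1 = 0.
(q6) alone gives q6 = 1.
Now (q6') is unsatisfied and unit — conflict.
So every satisfying assignment has q3 = True.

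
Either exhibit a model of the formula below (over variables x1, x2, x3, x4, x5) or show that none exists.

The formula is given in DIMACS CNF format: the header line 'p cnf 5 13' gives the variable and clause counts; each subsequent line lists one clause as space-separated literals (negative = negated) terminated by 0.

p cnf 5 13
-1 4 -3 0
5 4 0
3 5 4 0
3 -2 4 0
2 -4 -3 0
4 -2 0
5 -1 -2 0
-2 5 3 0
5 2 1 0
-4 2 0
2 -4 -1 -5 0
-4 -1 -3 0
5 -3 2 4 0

Case x5 = True:
Case x4 = True:
Unit clause (x2) forces x2 = True.
Case x1 = True:
Unit clause (¬x3) forces x3 = False.
Every clause now holds.

x1 ↦ True; x2 ↦ True; x3 ↦ False; x4 ↦ True; x5 ↦ True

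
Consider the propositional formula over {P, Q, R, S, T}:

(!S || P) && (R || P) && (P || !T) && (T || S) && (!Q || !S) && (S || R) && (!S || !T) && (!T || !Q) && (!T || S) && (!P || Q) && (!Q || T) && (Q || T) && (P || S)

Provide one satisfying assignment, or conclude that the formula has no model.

Branch on S: set S = false.
Unit clause (T) forces T = true.
But (!T) is also a unit clause — contradiction.
So S must be the other value — set S = true.
Unit clause (P) forces P = true.
Unit clause (!Q) forces Q = false.
But (Q) is also a unit clause — contradiction.
Either choice for S ends in contradiction.

UNSATISFIABLE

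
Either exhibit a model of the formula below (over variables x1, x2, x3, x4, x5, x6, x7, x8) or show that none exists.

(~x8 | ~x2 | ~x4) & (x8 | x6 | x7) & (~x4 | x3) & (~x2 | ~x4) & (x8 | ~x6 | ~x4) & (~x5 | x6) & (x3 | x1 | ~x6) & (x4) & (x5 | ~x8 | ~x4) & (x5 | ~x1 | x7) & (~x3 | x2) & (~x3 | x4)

(x4) alone gives x4 = 1.
(x3) alone gives x3 = 1.
(~x2) alone gives x2 = 0.
But (x2) is also a unit clause — contradiction.

UNSATISFIABLE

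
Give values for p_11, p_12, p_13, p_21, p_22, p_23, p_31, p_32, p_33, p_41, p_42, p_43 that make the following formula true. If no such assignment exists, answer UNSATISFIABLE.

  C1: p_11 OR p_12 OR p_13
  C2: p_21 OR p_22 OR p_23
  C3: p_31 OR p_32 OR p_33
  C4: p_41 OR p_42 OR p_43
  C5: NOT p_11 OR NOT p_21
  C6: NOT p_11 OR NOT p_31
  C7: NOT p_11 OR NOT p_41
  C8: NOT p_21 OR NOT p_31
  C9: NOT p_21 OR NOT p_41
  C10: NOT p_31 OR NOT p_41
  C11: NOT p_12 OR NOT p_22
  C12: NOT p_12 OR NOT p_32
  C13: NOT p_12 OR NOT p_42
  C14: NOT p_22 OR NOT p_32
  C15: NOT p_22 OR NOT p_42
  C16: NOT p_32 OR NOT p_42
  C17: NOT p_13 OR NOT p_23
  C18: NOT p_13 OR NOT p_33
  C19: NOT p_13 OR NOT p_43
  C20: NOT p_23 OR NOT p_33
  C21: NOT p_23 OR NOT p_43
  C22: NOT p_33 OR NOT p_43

UNSATISFIABLE

Branch on p_11: set p_11 = false.
Branch on p_12: set p_12 = true.
The clause (NOT p_22) is unit, so p_22 = false.
The clause (NOT p_32) is unit, so p_32 = false.
The clause (NOT p_42) is unit, so p_42 = false.
Branch on p_21: set p_21 = true.
The clause (NOT p_31) is unit, so p_31 = false.
The clause (p_33) is unit, so p_33 = true.
The clause (NOT p_41) is unit, so p_41 = false.
The clause (p_43) is unit, so p_43 = true.
That conflicts with the unit clause (NOT p_43).
That branch fails; take p_21 = false instead.
The clause (p_23) is unit, so p_23 = true.
The clause (NOT p_13) is unit, so p_13 = false.
The clause (NOT p_33) is unit, so p_33 = false.
The clause (p_31) is unit, so p_31 = true.
The clause (NOT p_41) is unit, so p_41 = false.
The clause (p_43) is unit, so p_43 = true.
That conflicts with the unit clause (NOT p_43).
Both values of p_21 lead to a conflict.
That branch fails; take p_12 = false instead.
The clause (p_13) is unit, so p_13 = true.
The clause (NOT p_23) is unit, so p_23 = false.
The clause (NOT p_33) is unit, so p_33 = false.
The clause (NOT p_43) is unit, so p_43 = false.
Branch on p_21: set p_21 = true.
The clause (NOT p_31) is unit, so p_31 = false.
The clause (p_32) is unit, so p_32 = true.
The clause (NOT p_41) is unit, so p_41 = false.
The clause (p_42) is unit, so p_42 = true.
That conflicts with the unit clause (NOT p_42).
That branch fails; take p_21 = false instead.
The clause (p_22) is unit, so p_22 = true.
The clause (NOT p_32) is unit, so p_32 = false.
The clause (p_31) is unit, so p_31 = true.
The clause (NOT p_41) is unit, so p_41 = false.
The clause (p_42) is unit, so p_42 = true.
That conflicts with the unit clause (NOT p_42).
Both values of p_21 lead to a conflict.
Both values of p_12 lead to a conflict.
That branch fails; take p_11 = true instead.
The clause (NOT p_21) is unit, so p_21 = false.
The clause (NOT p_31) is unit, so p_31 = false.
The clause (NOT p_41) is unit, so p_41 = false.
Branch on p_22: set p_22 = true.
The clause (NOT p_12) is unit, so p_12 = false.
The clause (NOT p_32) is unit, so p_32 = false.
The clause (p_33) is unit, so p_33 = true.
The clause (NOT p_42) is unit, so p_42 = false.
The clause (p_43) is unit, so p_43 = true.
That conflicts with the unit clause (NOT p_43).
That branch fails; take p_22 = false instead.
The clause (p_23) is unit, so p_23 = true.
The clause (NOT p_13) is unit, so p_13 = false.
The clause (NOT p_33) is unit, so p_33 = false.
The clause (p_32) is unit, so p_32 = true.
The clause (NOT p_12) is unit, so p_12 = false.
The clause (NOT p_42) is unit, so p_42 = false.
The clause (p_43) is unit, so p_43 = true.
That conflicts with the unit clause (NOT p_43).
Both values of p_22 lead to a conflict.
Both values of p_11 lead to a conflict.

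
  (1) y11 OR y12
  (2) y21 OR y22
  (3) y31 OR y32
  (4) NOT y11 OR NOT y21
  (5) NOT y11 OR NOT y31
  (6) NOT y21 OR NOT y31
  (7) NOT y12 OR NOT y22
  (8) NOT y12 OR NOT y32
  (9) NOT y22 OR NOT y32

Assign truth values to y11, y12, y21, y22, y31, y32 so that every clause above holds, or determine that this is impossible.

UNSATISFIABLE

Branch on y11: set y11 = true.
The clause (NOT y21) is unit, so y21 = false.
The clause (y22) is unit, so y22 = true.
The clause (NOT y31) is unit, so y31 = false.
The clause (y32) is unit, so y32 = true.
Now (NOT y32) is unsatisfied and unit — conflict.
Backtrack on y11: now try y11 = false.
The clause (y12) is unit, so y12 = true.
The clause (NOT y22) is unit, so y22 = false.
The clause (y21) is unit, so y21 = true.
The clause (NOT y31) is unit, so y31 = false.
The clause (y32) is unit, so y32 = true.
Now (NOT y32) is unsatisfied and unit — conflict.
Neither y11 = true nor y11 = false works.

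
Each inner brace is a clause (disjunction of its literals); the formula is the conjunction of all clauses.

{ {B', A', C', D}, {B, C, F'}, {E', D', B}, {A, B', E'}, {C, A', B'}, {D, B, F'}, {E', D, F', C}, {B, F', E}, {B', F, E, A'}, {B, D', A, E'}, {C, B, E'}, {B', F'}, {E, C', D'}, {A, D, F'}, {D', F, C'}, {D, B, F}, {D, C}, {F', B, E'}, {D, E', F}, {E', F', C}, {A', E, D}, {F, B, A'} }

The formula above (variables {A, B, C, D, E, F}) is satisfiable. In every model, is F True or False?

Suppose F = 1.
Unit clause (B') forces B = 0.
Unit clause (C) forces C = 1.
Unit clause (D) forces D = 1.
Unit clause (E') forces E = 0.
Now (E) is unsatisfied and unit — conflict.
So every satisfying assignment has F = False.

False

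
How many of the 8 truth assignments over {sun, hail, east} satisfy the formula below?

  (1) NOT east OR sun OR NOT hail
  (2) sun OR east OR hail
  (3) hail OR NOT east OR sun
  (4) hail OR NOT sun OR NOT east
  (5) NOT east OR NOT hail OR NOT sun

3

There are 2^3 = 8 truth assignments over (sun, hail, east).
Check each against the 5 clauses (columns in the order sun, hail, east):
  F F F  ✗ fails (sun OR east OR hail)
  F F T  ✗ fails (hail OR NOT east OR sun)
  F T F  ✓ satisfies all
  F T T  ✗ fails (NOT east OR sun OR NOT hail)
  T F F  ✓ satisfies all
  T F T  ✗ fails (hail OR NOT sun OR NOT east)
  T T F  ✓ satisfies all
  T T T  ✗ fails (NOT east OR NOT hail OR NOT sun)
3 of the 8 rows are models.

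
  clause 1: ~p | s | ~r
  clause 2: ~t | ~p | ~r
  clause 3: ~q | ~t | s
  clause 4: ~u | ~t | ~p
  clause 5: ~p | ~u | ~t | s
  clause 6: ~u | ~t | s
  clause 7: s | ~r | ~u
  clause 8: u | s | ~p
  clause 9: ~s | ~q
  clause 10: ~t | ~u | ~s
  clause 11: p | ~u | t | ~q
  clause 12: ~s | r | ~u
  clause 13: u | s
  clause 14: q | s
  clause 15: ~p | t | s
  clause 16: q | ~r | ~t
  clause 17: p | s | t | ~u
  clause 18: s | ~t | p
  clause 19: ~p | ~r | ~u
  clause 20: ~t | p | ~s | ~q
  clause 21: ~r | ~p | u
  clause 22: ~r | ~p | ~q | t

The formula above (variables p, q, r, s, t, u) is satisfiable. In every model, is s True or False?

Suppose s = 0.
The clause (u) is unit, so u = 1.
The clause (~t) is unit, so t = 0.
The clause (~r) is unit, so r = 0.
The clause (q) is unit, so q = 1.
The clause (p) is unit, so p = 1.
But (~p) is also a unit clause — contradiction.
So every satisfying assignment has s = True.

True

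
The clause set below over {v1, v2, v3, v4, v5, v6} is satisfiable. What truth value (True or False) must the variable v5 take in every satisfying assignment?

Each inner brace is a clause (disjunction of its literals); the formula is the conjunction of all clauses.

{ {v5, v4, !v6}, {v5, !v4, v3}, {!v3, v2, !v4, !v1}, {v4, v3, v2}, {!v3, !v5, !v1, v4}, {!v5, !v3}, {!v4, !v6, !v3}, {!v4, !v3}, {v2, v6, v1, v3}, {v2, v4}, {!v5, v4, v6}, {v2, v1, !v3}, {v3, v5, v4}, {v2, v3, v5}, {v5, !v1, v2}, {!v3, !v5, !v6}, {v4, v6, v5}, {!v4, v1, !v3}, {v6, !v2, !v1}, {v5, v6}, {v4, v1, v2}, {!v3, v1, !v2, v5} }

True

Suppose v5 = false.
Unit clause (v6) forces v6 = true.
Unit clause (v4) forces v4 = true.
Unit clause (v3) forces v3 = true.
But (!v3) is also a unit clause — contradiction.
So every satisfying assignment has v5 = True.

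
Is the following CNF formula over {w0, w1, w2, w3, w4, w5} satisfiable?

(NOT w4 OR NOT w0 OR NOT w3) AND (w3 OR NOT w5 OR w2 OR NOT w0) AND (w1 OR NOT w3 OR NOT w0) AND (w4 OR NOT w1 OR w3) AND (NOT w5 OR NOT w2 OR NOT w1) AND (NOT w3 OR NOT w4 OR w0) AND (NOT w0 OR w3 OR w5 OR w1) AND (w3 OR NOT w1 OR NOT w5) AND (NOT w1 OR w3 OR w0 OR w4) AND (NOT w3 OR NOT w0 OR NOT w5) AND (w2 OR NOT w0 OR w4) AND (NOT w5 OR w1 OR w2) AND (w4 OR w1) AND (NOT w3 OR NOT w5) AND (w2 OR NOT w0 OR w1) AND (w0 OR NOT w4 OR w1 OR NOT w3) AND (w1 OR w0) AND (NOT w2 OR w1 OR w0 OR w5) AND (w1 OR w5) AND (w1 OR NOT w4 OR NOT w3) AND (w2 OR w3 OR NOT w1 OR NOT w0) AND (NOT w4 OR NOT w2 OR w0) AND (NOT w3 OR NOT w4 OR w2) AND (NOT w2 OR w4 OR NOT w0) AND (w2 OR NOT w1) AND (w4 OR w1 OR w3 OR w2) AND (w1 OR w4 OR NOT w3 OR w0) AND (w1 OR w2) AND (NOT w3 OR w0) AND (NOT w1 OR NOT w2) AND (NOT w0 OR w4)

Yes, satisfiable

Branch on w4: set w4 = true.
Branch on w0: set w0 = true.
The clause (NOT w3) is unit, so w3 = false.
Branch on w5: set w5 = true.
The clause (w2) is unit, so w2 = true.
The clause (NOT w1) is unit, so w1 = false.
Every clause now holds.
A satisfying assignment: w0 ↦ true,  w1 ↦ false,  w2 ↦ true,  w3 ↦ false,  w4 ↦ true,  w5 ↦ true.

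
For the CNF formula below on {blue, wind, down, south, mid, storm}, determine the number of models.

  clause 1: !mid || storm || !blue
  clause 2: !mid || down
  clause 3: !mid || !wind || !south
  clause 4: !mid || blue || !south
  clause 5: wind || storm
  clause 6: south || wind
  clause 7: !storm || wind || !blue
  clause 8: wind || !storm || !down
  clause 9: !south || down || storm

There are 2^6 = 64 truth assignments over (blue, wind, down, south, mid, storm).
Split on south. With south = true, the clauses containing south are satisfied and !south drops from the rest; 7 of the 2^5 = 32 assignments to the other variables satisfy what remains.
With south = false, by the same count on the reduced clause set, 11 assignments work.
(One model: blue=F, wind=F, down=F, south=T, mid=F, storm=T.)
Total: 7 + 11 = 18.

18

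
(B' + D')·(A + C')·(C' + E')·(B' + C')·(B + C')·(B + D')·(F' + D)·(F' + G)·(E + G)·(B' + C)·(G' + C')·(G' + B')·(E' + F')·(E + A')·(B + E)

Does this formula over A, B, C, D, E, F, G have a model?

Branch on B: set B = 0.
From the singleton clause (C'), C = 0.
From the singleton clause (D'), D = 0.
From the singleton clause (F'), F = 0.
From the singleton clause (E), E = 1.
All clauses hold; A, G can take either value.
A satisfying assignment: A=0; B=0; C=0; D=0; E=1; F=0; G=1.

Yes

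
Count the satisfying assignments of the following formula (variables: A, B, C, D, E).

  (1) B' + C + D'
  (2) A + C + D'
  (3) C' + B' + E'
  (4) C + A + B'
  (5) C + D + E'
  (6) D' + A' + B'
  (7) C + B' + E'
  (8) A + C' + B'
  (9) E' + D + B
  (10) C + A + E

11

There are 2^5 = 32 truth assignments over (A, B, C, D, E).
Split on C. With C = 1, the clauses containing C are satisfied and C' drops from the rest; 7 of the 2^4 = 16 assignments to the other variables satisfy what remains.
With C = 0, by the same count on the reduced clause set, 4 assignments work.
Total: 7 + 4 = 11.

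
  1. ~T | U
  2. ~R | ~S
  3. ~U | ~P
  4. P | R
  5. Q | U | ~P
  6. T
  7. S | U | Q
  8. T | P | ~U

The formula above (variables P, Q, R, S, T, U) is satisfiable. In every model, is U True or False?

True

Suppose U = 0.
(~T) alone gives T = 0.
That conflicts with the unit clause (T).
So every satisfying assignment has U = True.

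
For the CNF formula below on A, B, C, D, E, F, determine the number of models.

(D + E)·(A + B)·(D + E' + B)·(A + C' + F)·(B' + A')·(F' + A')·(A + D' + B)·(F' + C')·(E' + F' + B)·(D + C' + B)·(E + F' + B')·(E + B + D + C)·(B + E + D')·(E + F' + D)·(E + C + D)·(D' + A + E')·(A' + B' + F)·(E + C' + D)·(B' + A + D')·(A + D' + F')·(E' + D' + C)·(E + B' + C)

3

There are 2^6 = 64 truth assignments over (A, B, C, D, E, F).
Split on C. With C = 1, the clauses containing C are satisfied and C' drops from the rest; 1 of the 2^5 = 32 assignments to the other variables satisfy what remains.
With C = 0, by the same count on the reduced clause set, 2 assignments work.
Total: 1 + 2 = 3.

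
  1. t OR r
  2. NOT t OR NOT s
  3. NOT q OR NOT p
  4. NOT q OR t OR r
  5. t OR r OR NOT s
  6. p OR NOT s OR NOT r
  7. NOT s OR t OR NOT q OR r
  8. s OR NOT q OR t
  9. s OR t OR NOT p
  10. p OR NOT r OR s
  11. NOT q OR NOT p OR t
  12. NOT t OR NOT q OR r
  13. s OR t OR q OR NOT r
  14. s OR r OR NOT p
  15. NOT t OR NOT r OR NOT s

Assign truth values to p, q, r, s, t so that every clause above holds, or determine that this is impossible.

p ↦ false; q ↦ false; r ↦ false; s ↦ false; t ↦ true

Try t = true.
The clause (NOT s) is unit, so s = false.
Try q = false.
Try p = false.
The clause (NOT r) is unit, so r = false.
This assignment satisfies each clause.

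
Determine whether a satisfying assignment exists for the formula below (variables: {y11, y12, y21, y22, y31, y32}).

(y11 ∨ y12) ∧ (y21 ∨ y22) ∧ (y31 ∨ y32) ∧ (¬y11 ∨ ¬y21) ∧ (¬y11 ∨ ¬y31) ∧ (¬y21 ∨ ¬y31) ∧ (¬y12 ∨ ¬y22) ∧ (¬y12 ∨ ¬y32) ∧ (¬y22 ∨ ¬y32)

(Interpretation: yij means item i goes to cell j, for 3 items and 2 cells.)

No

Try y11 = True.
The clause (¬y21) is unit, so y21 = False.
The clause (y22) is unit, so y22 = True.
The clause (¬y31) is unit, so y31 = False.
The clause (y32) is unit, so y32 = True.
Now (¬y32) is unsatisfied and unit — conflict.
Backtrack on y11: now try y11 = False.
The clause (y12) is unit, so y12 = True.
The clause (¬y22) is unit, so y22 = False.
The clause (y21) is unit, so y21 = True.
The clause (¬y31) is unit, so y31 = False.
The clause (y32) is unit, so y32 = True.
Now (¬y32) is unsatisfied and unit — conflict.
Both values of y11 lead to a conflict.
No assignment satisfies every clause.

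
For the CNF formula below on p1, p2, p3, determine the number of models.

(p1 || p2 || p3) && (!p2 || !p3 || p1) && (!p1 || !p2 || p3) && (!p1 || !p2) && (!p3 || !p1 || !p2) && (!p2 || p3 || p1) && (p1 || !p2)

There are 2^3 = 8 truth assignments over (p1, p2, p3).
Split on p3. With p3 = true, the clauses containing p3 are satisfied and !p3 drops from the rest; 2 of the 2^2 = 4 assignments to the other variables satisfy what remains.
With p3 = false, by the same count on the reduced clause set, 1 assignment works.
(One model: p1=F, p2=F, p3=T.)
Total: 2 + 1 = 3.

3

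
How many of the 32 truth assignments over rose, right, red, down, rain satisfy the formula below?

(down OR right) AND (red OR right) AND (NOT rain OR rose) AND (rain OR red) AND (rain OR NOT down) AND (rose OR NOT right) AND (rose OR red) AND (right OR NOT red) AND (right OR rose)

There are 2^5 = 32 truth assignments over (rose, right, red, down, rain).
Split on down. With down = true, the clauses containing down are satisfied and NOT down drops from the rest; 2 of the 2^4 = 16 assignments to the other variables satisfy what remains.
With down = false, by the same count on the reduced clause set, 3 assignments work.
(One model: rose=T, right=T, red=F, down=F, rain=T.)
Total: 2 + 3 = 5.

5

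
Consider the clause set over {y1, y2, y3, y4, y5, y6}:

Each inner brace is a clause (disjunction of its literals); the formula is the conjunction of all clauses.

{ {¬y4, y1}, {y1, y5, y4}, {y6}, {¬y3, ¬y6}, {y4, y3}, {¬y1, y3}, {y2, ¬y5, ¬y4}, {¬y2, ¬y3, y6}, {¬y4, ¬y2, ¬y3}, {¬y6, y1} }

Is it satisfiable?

The clause (y6) is unit, so y6 = True.
The clause (¬y3) is unit, so y3 = False.
The clause (y4) is unit, so y4 = True.
The clause (y1) is unit, so y1 = True.
That conflicts with the unit clause (¬y1).
No assignment satisfies every clause.

No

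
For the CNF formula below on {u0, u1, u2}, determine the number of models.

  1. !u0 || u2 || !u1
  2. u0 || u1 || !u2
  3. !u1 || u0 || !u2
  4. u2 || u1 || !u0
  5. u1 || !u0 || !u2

3

There are 2^3 = 8 truth assignments over (u0, u1, u2).
Check each against the 5 clauses (columns in the order u0, u1, u2):
  F F F  ✓ satisfies all
  F F T  ✗ fails (u0 || u1 || !u2)
  F T F  ✓ satisfies all
  F T T  ✗ fails (!u1 || u0 || !u2)
  T F F  ✗ fails (u2 || u1 || !u0)
  T F T  ✗ fails (u1 || !u0 || !u2)
  T T F  ✗ fails (!u0 || u2 || !u1)
  T T T  ✓ satisfies all
3 of the 8 rows are models.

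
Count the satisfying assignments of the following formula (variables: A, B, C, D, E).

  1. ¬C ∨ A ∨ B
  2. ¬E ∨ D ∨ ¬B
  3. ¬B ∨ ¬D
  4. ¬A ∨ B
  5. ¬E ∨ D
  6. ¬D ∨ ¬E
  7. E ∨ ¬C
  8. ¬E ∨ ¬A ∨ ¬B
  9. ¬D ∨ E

3

There are 2^5 = 32 truth assignments over (A, B, C, D, E).
Split on E. With E = True, the clauses containing E are satisfied and ¬E drops from the rest; 0 of the 2^4 = 16 assignments to the other variables satisfy what remains.
With E = False, by the same count on the reduced clause set, 3 assignments work.
Total: 0 + 3 = 3.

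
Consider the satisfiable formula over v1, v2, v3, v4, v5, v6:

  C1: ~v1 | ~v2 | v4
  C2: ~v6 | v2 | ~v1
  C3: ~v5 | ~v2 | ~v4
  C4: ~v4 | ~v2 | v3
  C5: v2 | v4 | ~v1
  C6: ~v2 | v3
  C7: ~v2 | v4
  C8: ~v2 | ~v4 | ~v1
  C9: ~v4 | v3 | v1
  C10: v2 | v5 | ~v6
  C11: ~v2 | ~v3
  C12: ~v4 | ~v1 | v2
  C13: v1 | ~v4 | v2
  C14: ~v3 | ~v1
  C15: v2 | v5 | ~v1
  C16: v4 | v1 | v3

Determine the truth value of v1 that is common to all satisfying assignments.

Suppose v1 = 1.
Unit clause (~v3) forces v3 = 0.
Unit clause (~v2) forces v2 = 0.
Unit clause (~v6) forces v6 = 0.
Unit clause (v4) forces v4 = 1.
But (~v4) is also a unit clause — contradiction.
So every satisfying assignment has v1 = False.

False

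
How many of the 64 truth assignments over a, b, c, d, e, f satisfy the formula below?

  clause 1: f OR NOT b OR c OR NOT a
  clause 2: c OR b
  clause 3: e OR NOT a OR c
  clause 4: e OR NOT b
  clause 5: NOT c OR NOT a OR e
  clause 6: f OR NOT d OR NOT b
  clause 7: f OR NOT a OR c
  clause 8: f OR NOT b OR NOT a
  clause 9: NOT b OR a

There are 2^6 = 64 truth assignments over (a, b, c, d, e, f).
Split on d. With d = true, the clauses containing d are satisfied and NOT d drops from the rest; 8 of the 2^5 = 32 assignments to the other variables satisfy what remains.
With d = false, by the same count on the reduced clause set, 8 assignments work.
(One model: a=F, b=F, c=T, d=F, e=F, f=F.)
Total: 8 + 8 = 16.

16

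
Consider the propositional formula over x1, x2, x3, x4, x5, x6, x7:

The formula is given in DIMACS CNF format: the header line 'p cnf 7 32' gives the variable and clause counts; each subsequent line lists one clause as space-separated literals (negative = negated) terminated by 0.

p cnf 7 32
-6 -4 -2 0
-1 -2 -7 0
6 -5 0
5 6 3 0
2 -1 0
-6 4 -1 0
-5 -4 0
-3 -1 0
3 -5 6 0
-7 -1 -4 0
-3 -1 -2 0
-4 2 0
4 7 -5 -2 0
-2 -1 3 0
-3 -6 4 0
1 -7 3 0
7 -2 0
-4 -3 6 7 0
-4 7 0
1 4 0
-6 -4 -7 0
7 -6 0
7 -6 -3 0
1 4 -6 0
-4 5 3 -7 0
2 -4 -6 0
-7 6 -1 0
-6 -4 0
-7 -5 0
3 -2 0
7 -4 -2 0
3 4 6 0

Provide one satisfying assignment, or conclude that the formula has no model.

Suppose x6 = False.
(¬x5) alone gives x5 = False.
(x3) alone gives x3 = True.
(¬x1) alone gives x1 = False.
(x4) alone gives x4 = True.
(x2) alone gives x2 = True.
(x7) alone gives x7 = True.
This assignment satisfies each clause.

x1=False; x2=True; x3=True; x4=True; x5=False; x6=False; x7=True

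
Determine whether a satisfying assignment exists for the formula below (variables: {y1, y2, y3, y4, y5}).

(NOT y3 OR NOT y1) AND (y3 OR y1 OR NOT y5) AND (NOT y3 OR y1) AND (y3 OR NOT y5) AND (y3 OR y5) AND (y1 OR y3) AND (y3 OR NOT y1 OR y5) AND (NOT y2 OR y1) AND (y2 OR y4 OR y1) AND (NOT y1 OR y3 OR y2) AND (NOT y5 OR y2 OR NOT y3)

Suppose y3 = false.
Unit clause (NOT y5) forces y5 = false.
Now (y5) is unsatisfied and unit — conflict.
That branch fails; take y3 = true instead.
Unit clause (NOT y1) forces y1 = false.
Now (y1) is unsatisfied and unit — conflict.
Either choice for y3 ends in contradiction.
No assignment satisfies every clause.

No, unsatisfiable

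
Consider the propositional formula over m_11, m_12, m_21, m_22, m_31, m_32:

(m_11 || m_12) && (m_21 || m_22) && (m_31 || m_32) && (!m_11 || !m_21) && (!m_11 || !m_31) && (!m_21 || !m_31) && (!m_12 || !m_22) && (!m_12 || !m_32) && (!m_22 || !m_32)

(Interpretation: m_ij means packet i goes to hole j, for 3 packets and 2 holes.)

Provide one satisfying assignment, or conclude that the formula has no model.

Case m_11 = true:
From the singleton clause (!m_21), m_21 = false.
From the singleton clause (m_22), m_22 = true.
From the singleton clause (!m_31), m_31 = false.
From the singleton clause (m_32), m_32 = true.
But (!m_32) is also a unit clause — contradiction.
Backtrack on m_11: now try m_11 = false.
From the singleton clause (m_12), m_12 = true.
From the singleton clause (!m_22), m_22 = false.
From the singleton clause (m_21), m_21 = true.
From the singleton clause (!m_31), m_31 = false.
From the singleton clause (m_32), m_32 = true.
But (!m_32) is also a unit clause — contradiction.
Both values of m_11 lead to a conflict.

UNSATISFIABLE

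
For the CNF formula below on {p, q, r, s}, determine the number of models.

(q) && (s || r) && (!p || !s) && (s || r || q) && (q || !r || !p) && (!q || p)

There are 2^4 = 16 truth assignments over (p, q, r, s).
Check each against the 6 clauses (columns in the order p, q, r, s):
  F F F F  ✗ fails (q)
  F F F T  ✗ fails (q)
  F F T F  ✗ fails (q)
  F F T T  ✗ fails (q)
  F T F F  ✗ fails (s || r)
  F T F T  ✗ fails (!q || p)
  F T T F  ✗ fails (!q || p)
  F T T T  ✗ fails (!q || p)
  T F F F  ✗ fails (q)
  T F F T  ✗ fails (q)
  T F T F  ✗ fails (q)
  T F T T  ✗ fails (q)
  T T F F  ✗ fails (s || r)
  T T F T  ✗ fails (!p || !s)
  T T T F  ✓ satisfies all
  T T T T  ✗ fails (!p || !s)
1 of the 16 rows is a model.

1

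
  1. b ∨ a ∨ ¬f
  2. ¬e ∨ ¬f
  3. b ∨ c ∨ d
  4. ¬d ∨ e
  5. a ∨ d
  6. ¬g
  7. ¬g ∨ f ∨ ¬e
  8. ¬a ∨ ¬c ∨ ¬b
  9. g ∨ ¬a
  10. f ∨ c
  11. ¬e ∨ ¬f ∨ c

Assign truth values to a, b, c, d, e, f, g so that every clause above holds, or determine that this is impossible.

a ↦ False; b ↦ False; c ↦ True; d ↦ True; e ↦ True; f ↦ False; g ↦ False

From the singleton clause (¬g), g = False.
From the singleton clause (¬a), a = False.
From the singleton clause (d), d = True.
From the singleton clause (e), e = True.
From the singleton clause (¬f), f = False.
From the singleton clause (c), c = True.
No clause remains; b is free.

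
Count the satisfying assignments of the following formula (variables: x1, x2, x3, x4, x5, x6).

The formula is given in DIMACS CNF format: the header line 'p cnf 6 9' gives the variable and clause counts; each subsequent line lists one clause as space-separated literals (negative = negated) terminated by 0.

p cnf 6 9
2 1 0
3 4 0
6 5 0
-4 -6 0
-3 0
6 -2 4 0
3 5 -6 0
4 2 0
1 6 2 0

3

There are 2^6 = 64 truth assignments over (x1, x2, x3, x4, x5, x6).
Split on x3. With x3 = True, the clauses containing x3 are satisfied and ¬x3 drops from the rest; 0 of the 2^5 = 32 assignments to the other variables satisfy what remains.
With x3 = False, by the same count on the reduced clause set, 3 assignments work.
(One model: x1=F, x2=T, x3=F, x4=T, x5=T, x6=F.)
Total: 0 + 3 = 3.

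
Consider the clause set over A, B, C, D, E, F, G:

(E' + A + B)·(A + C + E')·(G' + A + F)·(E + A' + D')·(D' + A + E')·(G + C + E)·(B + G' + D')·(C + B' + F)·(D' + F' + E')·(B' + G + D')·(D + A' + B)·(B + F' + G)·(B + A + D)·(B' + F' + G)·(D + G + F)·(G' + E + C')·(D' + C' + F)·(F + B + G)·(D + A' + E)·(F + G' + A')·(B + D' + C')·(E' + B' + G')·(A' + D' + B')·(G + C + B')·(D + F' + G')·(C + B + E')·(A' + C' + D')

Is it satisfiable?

Yes, satisfiable

Try E = 0.
Try A = 0.
Try G = 1.
From the singleton clause (F), F = 1.
From the singleton clause (C'), C = 0.
From the singleton clause (D), D = 1.
From the singleton clause (B), B = 1.
This assignment satisfies each clause.
A satisfying assignment: A ↦ 0; B ↦ 1; C ↦ 0; D ↦ 1; E ↦ 0; F ↦ 1; G ↦ 1.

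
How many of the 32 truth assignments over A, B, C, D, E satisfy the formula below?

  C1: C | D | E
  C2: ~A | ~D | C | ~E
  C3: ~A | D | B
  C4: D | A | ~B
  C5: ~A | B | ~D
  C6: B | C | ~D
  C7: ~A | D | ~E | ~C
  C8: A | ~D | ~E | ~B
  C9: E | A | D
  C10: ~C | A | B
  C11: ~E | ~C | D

8

There are 2^5 = 32 truth assignments over (A, B, C, D, E).
Split on E. With E = 1, the clauses containing E are satisfied and ~E drops from the rest; 3 of the 2^4 = 16 assignments to the other variables satisfy what remains.
With E = 0, by the same count on the reduced clause set, 5 assignments work.
(One model: A=F, B=F, C=F, D=F, E=T.)
Total: 3 + 5 = 8.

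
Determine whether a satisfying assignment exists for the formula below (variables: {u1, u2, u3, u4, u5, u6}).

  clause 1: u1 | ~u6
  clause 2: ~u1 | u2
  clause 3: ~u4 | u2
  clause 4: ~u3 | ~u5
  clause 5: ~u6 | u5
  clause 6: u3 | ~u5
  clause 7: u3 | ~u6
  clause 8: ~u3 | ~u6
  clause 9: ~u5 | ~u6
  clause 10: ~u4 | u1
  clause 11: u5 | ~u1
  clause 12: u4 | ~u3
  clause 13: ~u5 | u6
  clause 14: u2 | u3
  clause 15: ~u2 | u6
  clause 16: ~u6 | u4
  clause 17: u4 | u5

No, unsatisfiable

Try u1 = 1.
Unit clause (u2) forces u2 = 1.
Unit clause (u5) forces u5 = 1.
Unit clause (~u3) forces u3 = 0.
Now (u3) is unsatisfied and unit — conflict.
So u1 must be the other value — set u1 = 0.
Unit clause (~u6) forces u6 = 0.
Unit clause (~u4) forces u4 = 0.
Unit clause (~u3) forces u3 = 0.
Unit clause (~u5) forces u5 = 0.
Now (u5) is unsatisfied and unit — conflict.
Either choice for u1 ends in contradiction.
No assignment satisfies every clause.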